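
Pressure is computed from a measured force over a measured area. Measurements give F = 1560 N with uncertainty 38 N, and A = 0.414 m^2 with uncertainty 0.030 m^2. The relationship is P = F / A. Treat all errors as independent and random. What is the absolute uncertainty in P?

Relative error in a monomial: (δP/P)² = Σ (nᵢ · δxᵢ/xᵢ)².
  (1·δF/F)² = (1×0.0244)² = 0.000593;  (-1·δA/A)² = (-1×0.0725)² = 0.00525
δP/P = √(0.00584) = 0.0764
P = 3770 Pa, so δP = 0.0764 × 3770 = 288 Pa.

288 Pa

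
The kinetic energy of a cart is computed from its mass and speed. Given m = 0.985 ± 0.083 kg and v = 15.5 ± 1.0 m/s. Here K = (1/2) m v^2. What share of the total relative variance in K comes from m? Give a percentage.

29.9%

(δK/K)² = (1·δm/m)² + (2·δv/v)²
  m term: (1×0.0843)² = 0.00710
  v term: (2×0.0645)² = 0.0166
Total = 0.0237. Share from m = 0.00710/0.0237 = 0.299.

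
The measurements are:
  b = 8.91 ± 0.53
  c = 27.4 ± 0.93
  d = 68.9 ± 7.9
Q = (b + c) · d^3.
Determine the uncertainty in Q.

4.1e+06

Let u = b + c = 36.3. δu = √(δb² + δc²) = √(0.281 + 0.865) = 1.07, so δu/u = 0.0295.
Q is then a monomial in u, d:
δQ/Q = √((δu/u)² + (3·δd/d)²) = √(0.000869 + 0.118) = 0.345
Q = 1.19e+07, so δQ = 0.345 × 1.19e+07 = 4.1e+06.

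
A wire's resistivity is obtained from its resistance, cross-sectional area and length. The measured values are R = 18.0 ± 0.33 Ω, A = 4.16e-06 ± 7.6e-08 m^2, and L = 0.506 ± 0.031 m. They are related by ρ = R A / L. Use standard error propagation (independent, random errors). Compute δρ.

9.84e-06 Ω·m

For a monomial ρ ∝ R, A, L^-1, fractional errors add in quadrature:
  (1·δR/R)² = (1×0.0183)² = 0.000336;  (1·δA/A)² = (1×0.0183)² = 0.000334;  (-1·δL/L)² = (-1×0.0613)² = 0.00375
δρ/ρ = √(0.00442) = 0.0665
ρ = 0.000148 Ω·m, so δρ = 0.0665 × 0.000148 = 9.84e-06 Ω·m.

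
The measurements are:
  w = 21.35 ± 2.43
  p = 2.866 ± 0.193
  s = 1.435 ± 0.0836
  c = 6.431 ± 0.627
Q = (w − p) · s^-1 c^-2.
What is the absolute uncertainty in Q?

0.0755

Let u = w − p = 18.48. δu = √(δw² + δp²) = √(5.90 + 0.0372) = 2.44, so δu/u = 0.132.
Q is then a monomial in u, s, c:
δQ/Q = √((δu/u)² + (-1·δs/s)² + (-2·δc/c)²) = √(0.0174 + 0.00339 + 0.0380) = 0.243
Q = 0.3114, so δQ = 0.243 × 0.3114 = 0.0755.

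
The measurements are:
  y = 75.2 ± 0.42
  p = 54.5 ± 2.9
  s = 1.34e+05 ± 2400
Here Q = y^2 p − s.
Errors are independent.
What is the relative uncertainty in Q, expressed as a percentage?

9.72%

Let w = y^2·p = 3.08e+05. δw/w = √((2·δy/y)² + (1·δp/p)²) = √(0.000125 + 0.00283) = 0.0544, so δw = 16800.
Q = w − s: δQ = √(δw² + δs²) = √(2.81e+08 + 5.76e+06) = 16900
Q = 1.74e+05, so δQ/Q = 16900/1.74e+05 = 0.0972.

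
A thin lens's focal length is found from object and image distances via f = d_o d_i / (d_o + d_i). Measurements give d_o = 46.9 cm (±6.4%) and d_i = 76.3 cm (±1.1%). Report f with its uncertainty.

29.0 ± 1.16 cm

∂f/∂d_o = (d_i/(d_o+d_i))² = 0.384;  ∂f/∂d_i = (d_o/(d_o+d_i))² = 0.145
δf = √((∂f/∂d_o · δd_o)² + (∂f/∂d_i · δd_i)²) = √(1.33 + 0.0148) = 1.16 cm
f = 29.0 cm.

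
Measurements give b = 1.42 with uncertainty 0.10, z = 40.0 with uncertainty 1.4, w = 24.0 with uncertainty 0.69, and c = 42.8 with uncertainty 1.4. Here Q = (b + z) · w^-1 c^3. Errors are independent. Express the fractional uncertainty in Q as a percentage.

Let u = b + z = 41.4. δu = √(δb² + δz²) = √(0.0100 + 1.96) = 1.40, so δu/u = 0.0339.
Q is then a monomial in u, w, c:
δQ/Q = √((δu/u)² + (-1·δw/w)² + (3·δc/c)²) = √(0.00115 + 0.000827 + 0.00963) = 0.108

10.8%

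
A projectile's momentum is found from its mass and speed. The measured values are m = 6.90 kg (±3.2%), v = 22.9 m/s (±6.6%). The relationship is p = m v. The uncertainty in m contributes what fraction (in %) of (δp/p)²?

19.0%

(δp/p)² = (1·δm/m)² + (1·δv/v)²
  m term: (1×0.0320)² = 0.00102
  v term: (1×0.0660)² = 0.00436
Total = 0.00538. Share from m = 0.00102/0.00538 = 0.190.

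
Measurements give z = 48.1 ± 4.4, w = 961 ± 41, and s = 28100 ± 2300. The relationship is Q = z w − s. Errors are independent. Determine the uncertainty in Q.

Let p = z·w = 46200. δp/p = √((1·δz/z)² + (1·δw/w)²) = √(0.00837 + 0.00182) = 0.101, so δp = 4670.
Q = p − s: δQ = √(δp² + δs²) = √(2.18e+07 + 5.29e+06) = 5200

5200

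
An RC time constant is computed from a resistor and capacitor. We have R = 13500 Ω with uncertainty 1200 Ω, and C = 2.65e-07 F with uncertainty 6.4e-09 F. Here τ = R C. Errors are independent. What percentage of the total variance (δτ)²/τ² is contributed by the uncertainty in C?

6.87%

(δτ/τ)² = (1·δR/R)² + (1·δC/C)²
  R term: (1×0.0889)² = 0.00790
  C term: (1×0.0242)² = 0.000583
Total = 0.00848. Share from C = 0.000583/0.00848 = 0.0687.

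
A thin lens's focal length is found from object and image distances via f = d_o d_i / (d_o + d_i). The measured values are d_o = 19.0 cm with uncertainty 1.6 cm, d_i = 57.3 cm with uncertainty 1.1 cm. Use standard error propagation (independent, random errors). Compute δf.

0.905 cm

∂f/∂d_o = (d_i/(d_o+d_i))² = 0.564;  ∂f/∂d_i = (d_o/(d_o+d_i))² = 0.0620
δf = √((∂f/∂d_o · δd_o)² + (∂f/∂d_i · δd_i)²) = √(0.814 + 0.00465) = 0.905 cm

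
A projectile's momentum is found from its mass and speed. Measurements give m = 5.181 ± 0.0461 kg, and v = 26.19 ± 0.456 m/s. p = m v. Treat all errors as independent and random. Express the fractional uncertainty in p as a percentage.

p is a product of powers, so relative uncertainties combine in quadrature:
  (1·δm/m)² = (1×0.00890)² = 7.92e-05;  (1·δv/v)² = (1×0.0174)² = 0.000303
δp/p = √(0.000382) = 0.0196

1.96%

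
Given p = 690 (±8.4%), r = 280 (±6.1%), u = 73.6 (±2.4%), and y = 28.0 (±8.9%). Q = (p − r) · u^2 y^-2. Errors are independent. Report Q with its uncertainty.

Let w = p − r = 410. δw = √(δp² + δr²) = √(3360 + 292) = 60.4, so δw/w = 0.147.
Q is then a monomial in w, u, y:
δQ/Q = √((δw/w)² + (2·δu/u)² + (-2·δy/y)²) = √(0.0217 + 0.00230 + 0.0317) = 0.236
Q = 2830, so δQ = 0.236 × 2830 = 669.

2830 ± 669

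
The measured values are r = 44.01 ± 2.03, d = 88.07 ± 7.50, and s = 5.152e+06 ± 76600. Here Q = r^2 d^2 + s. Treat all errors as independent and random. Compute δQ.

2.91e+06

Let p = r^2·d^2 = 1.502e+07. δp/p = √((2·δr/r)² + (2·δd/d)²) = √(0.00851 + 0.0290) = 0.194, so δp = 2.91e+06.
Q = p + s: δQ = √(δp² + δs²) = √(8.47e+12 + 5.87e+09) = 2.91e+06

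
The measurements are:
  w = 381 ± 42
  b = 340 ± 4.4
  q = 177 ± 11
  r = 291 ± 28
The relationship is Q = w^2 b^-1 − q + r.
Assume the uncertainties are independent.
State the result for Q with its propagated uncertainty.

541 ± 99.0

Let p = w^2·b^-1 = 427. δp/p = √((2·δw/w)² + (-1·δb/b)²) = √(0.0486 + 0.000167) = 0.221, so δp = 94.3.
Q = p − q + r: δQ = √(δp² + δq² + δr²) = √(8890 + 121 + 784) = 99.0
Q = 541.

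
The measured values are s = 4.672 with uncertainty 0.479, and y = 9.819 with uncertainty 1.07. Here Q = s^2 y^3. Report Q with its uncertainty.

20660 ± 7970

Products/powers → add relative errors in quadrature, weighted by exponent:
  (2·δs/s)² = (2×0.103)² = 0.0420;  (3·δy/y)² = (3×0.109)² = 0.107
δQ/Q = √(0.149) = 0.386
Q = 20660, so δQ = 0.386 × 20660 = 7970.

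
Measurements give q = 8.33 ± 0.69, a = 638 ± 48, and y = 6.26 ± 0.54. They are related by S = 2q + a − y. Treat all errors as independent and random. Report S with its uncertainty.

Absolute uncertainties add in quadrature for a linear combination:
  (2·δq)² = 1.90;  (δa)² = 2300;  (δy)² = 0.292
δS = √(2310) = 48.0
S = 648.

648 ± 48.0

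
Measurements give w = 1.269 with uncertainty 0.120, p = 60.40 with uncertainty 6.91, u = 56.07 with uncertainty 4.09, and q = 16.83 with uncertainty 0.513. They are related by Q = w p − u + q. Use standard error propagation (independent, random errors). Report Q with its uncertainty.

Let h = w·p = 76.65. δh/h = √((1·δw/w)² + (1·δp/p)²) = √(0.00894 + 0.0131) = 0.148, so δh = 11.4.
Q = h − u + q: δQ = √(δh² + δu² + δq²) = √(129 + 16.7 + 0.263) = 12.1
Q = 37.41.

37.41 ± 12.1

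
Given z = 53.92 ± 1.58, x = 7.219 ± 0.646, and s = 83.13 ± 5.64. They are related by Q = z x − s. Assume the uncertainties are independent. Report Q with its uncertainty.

Let p = z·x = 389.2. δp/p = √((1·δz/z)² + (1·δx/x)²) = √(0.000859 + 0.00801) = 0.0942, so δp = 36.7.
Q = p − s: δQ = √(δp² + δs²) = √(1340 + 31.8) = 37.1
Q = 306.1.

306.1 ± 37.1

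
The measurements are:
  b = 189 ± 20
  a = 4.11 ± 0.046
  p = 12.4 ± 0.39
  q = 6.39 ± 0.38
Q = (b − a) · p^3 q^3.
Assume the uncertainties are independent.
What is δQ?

2.11e+07

Let u = b − a = 185. δu = √(δb² + δa²) = √(400 + 0.00212) = 20.0, so δu/u = 0.108.
Q is then a monomial in u, p, q:
δQ/Q = √((δu/u)² + (3·δp/p)² + (3·δq/q)²) = √(0.0117 + 0.00890 + 0.0318) = 0.229
Q = 9.2e+07, so δQ = 0.229 × 9.2e+07 = 2.11e+07.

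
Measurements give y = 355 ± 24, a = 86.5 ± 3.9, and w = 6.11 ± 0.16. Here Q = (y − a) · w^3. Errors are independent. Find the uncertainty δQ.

7340

Let u = y − a = 268. δu = √(δy² + δa²) = √(576 + 15.2) = 24.3, so δu/u = 0.0906.
Q is then a monomial in u, w:
δQ/Q = √((δu/u)² + (3·δw/w)²) = √(0.00820 + 0.00617) = 0.120
Q = 61200, so δQ = 0.120 × 61200 = 7340.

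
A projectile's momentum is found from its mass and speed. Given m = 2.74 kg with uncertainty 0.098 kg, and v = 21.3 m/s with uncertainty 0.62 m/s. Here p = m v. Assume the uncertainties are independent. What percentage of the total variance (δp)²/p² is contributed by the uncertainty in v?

(δp/p)² = (1·δm/m)² + (1·δv/v)²
  m term: (1×0.0358)² = 0.00128
  v term: (1×0.0291)² = 0.000847
Total = 0.00213. Share from v = 0.000847/0.00213 = 0.398.

39.8%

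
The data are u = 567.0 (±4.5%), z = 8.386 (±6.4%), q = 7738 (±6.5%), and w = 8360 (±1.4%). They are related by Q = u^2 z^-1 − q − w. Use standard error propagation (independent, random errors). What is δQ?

4270

Let p = u^2·z^-1 = 38340. δp/p = √((2·δu/u)² + (-1·δz/z)²) = √(0.00810 + 0.00410) = 0.110, so δp = 4230.
Q = p − q − w: δQ = √(δp² + δq² + δw²) = √(1.79e+07 + 2.53e+05 + 13700) = 4270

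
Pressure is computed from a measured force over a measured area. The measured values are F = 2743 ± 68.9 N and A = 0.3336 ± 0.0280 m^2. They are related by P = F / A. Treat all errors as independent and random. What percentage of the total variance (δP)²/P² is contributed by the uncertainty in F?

(δP/P)² = (1·δF/F)² + (-1·δA/A)²
  F term: (1×0.0251)² = 0.000631
  A term: (-1×0.0839)² = 0.00704
Total = 0.00768. Share from F = 0.000631/0.00768 = 0.0822.

8.22%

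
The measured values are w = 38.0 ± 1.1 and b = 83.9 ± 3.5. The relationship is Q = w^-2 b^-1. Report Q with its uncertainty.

Products/powers → add relative errors in quadrature, weighted by exponent:
  (-2·δw/w)² = (-2×0.0289)² = 0.00335;  (-1·δb/b)² = (-1×0.0417)² = 0.00174
δQ/Q = √(0.00509) = 0.0714
Q = 8.25e-06, so δQ = 0.0714 × 8.25e-06 = 5.89e-07.

(8.25 ± 0.589) × 10^-6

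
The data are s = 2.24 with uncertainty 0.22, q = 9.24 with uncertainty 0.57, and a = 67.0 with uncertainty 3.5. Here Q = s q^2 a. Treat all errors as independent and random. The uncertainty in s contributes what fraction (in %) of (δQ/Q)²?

35.0%

(δQ/Q)² = (1·δs/s)² + (2·δq/q)² + (1·δa/a)²
  s term: (1×0.0982)² = 0.00965
  q term: (2×0.0617)² = 0.0152
  a term: (1×0.0522)² = 0.00273
Total = 0.0276. Share from s = 0.00965/0.0276 = 0.350.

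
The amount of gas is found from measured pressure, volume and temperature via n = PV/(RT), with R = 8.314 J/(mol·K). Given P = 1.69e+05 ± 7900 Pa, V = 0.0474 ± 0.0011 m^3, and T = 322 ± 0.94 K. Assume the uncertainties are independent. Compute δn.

0.156 mol

For a monomial n ∝ P, V, T^-1, fractional errors add in quadrature:
  (1·δP/P)² = (1×0.0467)² = 0.00219;  (1·δV/V)² = (1×0.0232)² = 0.000539;  (-1·δT/T)² = (-1×0.00292)² = 8.52e-06
δn/n = √(0.00273) = 0.0523
n = 2.99 mol, so δn = 0.0523 × 2.99 = 0.156 mol.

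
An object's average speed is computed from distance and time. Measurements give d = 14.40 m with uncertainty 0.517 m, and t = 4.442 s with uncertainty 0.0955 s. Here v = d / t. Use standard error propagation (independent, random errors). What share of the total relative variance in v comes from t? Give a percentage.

(δv/v)² = (1·δd/d)² + (-1·δt/t)²
  d term: (1×0.0359)² = 0.00129
  t term: (-1×0.0215)² = 0.000462
Total = 0.00175. Share from t = 0.000462/0.00175 = 0.264.

26.4%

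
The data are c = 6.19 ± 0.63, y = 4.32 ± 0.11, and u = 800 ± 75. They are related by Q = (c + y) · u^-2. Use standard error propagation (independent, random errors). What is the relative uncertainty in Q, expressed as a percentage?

19.7%

Let w = c + y = 10.5. δw = √(δc² + δy²) = √(0.397 + 0.0121) = 0.640, so δw/w = 0.0608.
Q is then a monomial in w, u:
δQ/Q = √((δw/w)² + (-2·δu/u)²) = √(0.00370 + 0.0352) = 0.197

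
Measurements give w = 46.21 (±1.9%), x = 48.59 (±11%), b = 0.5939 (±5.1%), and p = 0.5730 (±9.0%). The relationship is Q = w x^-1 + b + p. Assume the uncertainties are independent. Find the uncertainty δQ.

0.122

Let h = w·x^-1 = 0.9510. δh/h = √((1·δw/w)² + (-1·δx/x)²) = √(0.000361 + 0.0121) = 0.112, so δh = 0.106.
Q = h + b + p: δQ = √(δh² + δb² + δp²) = √(0.0113 + 0.000917 + 0.00266) = 0.122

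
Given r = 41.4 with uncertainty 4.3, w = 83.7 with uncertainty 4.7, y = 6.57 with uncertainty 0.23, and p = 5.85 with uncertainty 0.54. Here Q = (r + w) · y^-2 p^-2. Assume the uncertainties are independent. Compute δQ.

Let u = r + w = 125. δu = √(δr² + δw²) = √(18.5 + 22.1) = 6.37, so δu/u = 0.0509.
Q is then a monomial in u, y, p:
δQ/Q = √((δu/u)² + (-2·δy/y)² + (-2·δp/p)²) = √(0.00259 + 0.00490 + 0.0341) = 0.204
Q = 0.0847, so δQ = 0.204 × 0.0847 = 0.0173.

0.0173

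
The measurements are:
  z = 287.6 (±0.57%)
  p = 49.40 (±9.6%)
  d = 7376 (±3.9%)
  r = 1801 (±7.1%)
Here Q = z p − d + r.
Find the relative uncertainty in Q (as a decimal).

Let w = z·p = 14210. δw/w = √((1·δz/z)² + (1·δp/p)²) = √(3.25e-05 + 0.00922) = 0.0962, so δw = 1370.
Q = w − d + r: δQ = √(δw² + δd² + δr²) = √(1.87e+06 + 82800 + 16400) = 1400
Q = 8632, so δQ/Q = 1400/8632 = 0.162.

0.162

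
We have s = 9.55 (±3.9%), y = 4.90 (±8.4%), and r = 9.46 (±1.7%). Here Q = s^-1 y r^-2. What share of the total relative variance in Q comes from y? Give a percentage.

72.5%

(δQ/Q)² = (-1·δs/s)² + (1·δy/y)² + (-2·δr/r)²
  s term: (-1×0.0390)² = 0.00152
  y term: (1×0.0840)² = 0.00706
  r term: (-2×0.0170)² = 0.00116
Total = 0.00973. Share from y = 0.00706/0.00973 = 0.725.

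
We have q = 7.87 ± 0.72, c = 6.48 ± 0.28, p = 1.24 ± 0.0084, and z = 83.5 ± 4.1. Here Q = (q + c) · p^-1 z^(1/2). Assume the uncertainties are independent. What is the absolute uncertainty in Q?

Let u = q + c = 14.4. δu = √(δq² + δc²) = √(0.518 + 0.0784) = 0.773, so δu/u = 0.0538.
Q is then a monomial in u, p, z:
δQ/Q = √((δu/u)² + (-1·δp/p)² + (½·δz/z)²) = √(0.00290 + 4.59e-05 + 0.000603) = 0.0596
Q = 106, so δQ = 0.0596 × 106 = 6.30.

6.30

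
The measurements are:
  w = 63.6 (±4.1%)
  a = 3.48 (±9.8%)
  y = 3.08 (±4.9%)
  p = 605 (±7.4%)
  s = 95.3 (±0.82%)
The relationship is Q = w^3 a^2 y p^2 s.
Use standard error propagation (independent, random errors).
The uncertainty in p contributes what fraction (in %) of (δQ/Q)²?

(δQ/Q)² = (3·δw/w)² + (2·δa/a)² + (1·δy/y)² + (2·δp/p)² + (1·δs/s)²
  w term: (3×0.0410)² = 0.0151
  a term: (2×0.0980)² = 0.0384
  y term: (1×0.0490)² = 0.00240
  p term: (2×0.0740)² = 0.0219
  s term: (1×0.00820)² = 6.72e-05
Total = 0.0779. Share from p = 0.0219/0.0779 = 0.281.

28.1%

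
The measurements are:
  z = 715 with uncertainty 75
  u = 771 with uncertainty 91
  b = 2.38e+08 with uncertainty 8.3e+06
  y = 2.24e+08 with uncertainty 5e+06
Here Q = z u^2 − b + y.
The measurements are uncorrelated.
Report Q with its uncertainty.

(4.11 ± 1.10) × 10^8

Let p = z·u^2 = 4.25e+08. δp/p = √((1·δz/z)² + (2·δu/u)²) = √(0.0110 + 0.0557) = 0.258, so δp = 1.1e+08.
Q = p − b + y: δQ = √(δp² + δb² + δy²) = √(1.21e+16 + 6.89e+13 + 2.5e+13) = 1.1e+08
Q = 4.11e+08.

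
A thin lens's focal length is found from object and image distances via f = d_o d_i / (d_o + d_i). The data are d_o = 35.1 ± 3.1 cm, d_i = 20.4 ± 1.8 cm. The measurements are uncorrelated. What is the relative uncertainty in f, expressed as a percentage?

6.46%

∂f/∂d_o = (d_i/(d_o+d_i))² = 0.135;  ∂f/∂d_i = (d_o/(d_o+d_i))² = 0.400
δf = √((∂f/∂d_o · δd_o)² + (∂f/∂d_i · δd_i)²) = √(0.175 + 0.518) = 0.833 cm
f = 12.9 cm, so δf/f = 0.833/12.9 = 0.0646.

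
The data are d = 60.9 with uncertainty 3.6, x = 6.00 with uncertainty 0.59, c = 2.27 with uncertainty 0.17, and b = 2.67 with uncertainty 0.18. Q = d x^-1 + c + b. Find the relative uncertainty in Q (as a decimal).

Let p = d·x^-1 = 10.1. δp/p = √((1·δd/d)² + (-1·δx/x)²) = √(0.00349 + 0.00967) = 0.115, so δp = 1.16.
Q = p + c + b: δQ = √(δp² + δc² + δb²) = √(1.36 + 0.0289 + 0.0324) = 1.19
Q = 15.1, so δQ/Q = 1.19/15.1 = 0.0789.

0.0789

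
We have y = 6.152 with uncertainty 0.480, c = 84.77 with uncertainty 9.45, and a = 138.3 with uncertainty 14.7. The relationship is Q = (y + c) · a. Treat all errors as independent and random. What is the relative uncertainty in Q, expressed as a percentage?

Let u = y + c = 90.92. δu = √(δy² + δc²) = √(0.230 + 89.3) = 9.46, so δu/u = 0.104.
Q is then a monomial in u, a:
δQ/Q = √((δu/u)² + (1·δa/a)²) = √(0.0108 + 0.0113) = 0.149

14.9%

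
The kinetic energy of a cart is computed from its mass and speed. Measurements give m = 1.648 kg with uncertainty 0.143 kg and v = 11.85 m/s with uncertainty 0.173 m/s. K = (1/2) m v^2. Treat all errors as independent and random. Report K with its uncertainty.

Products/powers → add relative errors in quadrature, weighted by exponent:
  (1·δm/m)² = (1×0.0868)² = 0.00753;  (2·δv/v)² = (2×0.0146)² = 0.000853
δK/K = √(0.00838) = 0.0916
K = 115.7 J, so δK = 0.0916 × 115.7 = 10.6 J.

115.7 ± 10.6 J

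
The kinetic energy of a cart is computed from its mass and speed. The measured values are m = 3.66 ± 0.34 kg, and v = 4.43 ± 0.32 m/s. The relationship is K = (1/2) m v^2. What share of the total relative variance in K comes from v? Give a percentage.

(δK/K)² = (1·δm/m)² + (2·δv/v)²
  m term: (1×0.0929)² = 0.00863
  v term: (2×0.0722)² = 0.0209
Total = 0.0295. Share from v = 0.0209/0.0295 = 0.707.

70.7%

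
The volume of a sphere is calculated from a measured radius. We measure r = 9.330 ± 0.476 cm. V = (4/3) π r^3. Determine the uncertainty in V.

Since V is a product/quotient, work with relative uncertainties:
  (3·δr/r)² = (3×0.0510)² = 0.0234
δV/V = √(0.0234) = 0.153
V = 3402 cm^3, so δV = 0.153 × 3402 = 521 cm^3.

521 cm^3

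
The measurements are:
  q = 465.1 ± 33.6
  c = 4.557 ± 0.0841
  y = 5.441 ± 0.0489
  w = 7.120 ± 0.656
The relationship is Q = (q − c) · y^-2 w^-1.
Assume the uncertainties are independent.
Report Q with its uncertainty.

Let u = q − c = 460.5. δu = √(δq² + δc²) = √(1130 + 0.00707) = 33.6, so δu/u = 0.0730.
Q is then a monomial in u, y, w:
δQ/Q = √((δu/u)² + (-2·δy/y)² + (-1·δw/w)²) = √(0.00532 + 0.000323 + 0.00849) = 0.119
Q = 2.185, so δQ = 0.119 × 2.185 = 0.260.

2.185 ± 0.260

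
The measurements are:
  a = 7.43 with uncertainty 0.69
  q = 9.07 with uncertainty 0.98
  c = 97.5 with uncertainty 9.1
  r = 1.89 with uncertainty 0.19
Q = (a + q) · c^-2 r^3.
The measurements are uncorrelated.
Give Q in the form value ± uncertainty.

Let u = a + q = 16.5. δu = √(δa² + δq²) = √(0.476 + 0.960) = 1.20, so δu/u = 0.0726.
Q is then a monomial in u, c, r:
δQ/Q = √((δu/u)² + (-2·δc/c)² + (3·δr/r)²) = √(0.00528 + 0.0348 + 0.0910) = 0.362
Q = 0.0117, so δQ = 0.362 × 0.0117 = 0.00424.

0.0117 ± 0.00424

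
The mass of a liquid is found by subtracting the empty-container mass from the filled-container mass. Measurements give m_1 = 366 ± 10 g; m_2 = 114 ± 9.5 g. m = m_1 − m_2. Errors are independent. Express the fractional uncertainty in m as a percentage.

5.47%

Sums and differences: (δm)² = Σ (cᵢ δxᵢ)².
  (δm_1)² = 100;  (δm_2)² = 90.2
δm = √(190) = 13.8 g
m = 252 g, so δm/m = 13.8/252 = 0.0547.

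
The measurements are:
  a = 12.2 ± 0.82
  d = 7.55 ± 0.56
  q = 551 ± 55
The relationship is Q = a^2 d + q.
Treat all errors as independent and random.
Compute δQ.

181

Let p = a^2·d = 1120. δp/p = √((2·δa/a)² + (1·δd/d)²) = √(0.0181 + 0.00550) = 0.154, so δp = 173.
Q = p + q: δQ = √(δp² + δq²) = √(29800 + 3020) = 181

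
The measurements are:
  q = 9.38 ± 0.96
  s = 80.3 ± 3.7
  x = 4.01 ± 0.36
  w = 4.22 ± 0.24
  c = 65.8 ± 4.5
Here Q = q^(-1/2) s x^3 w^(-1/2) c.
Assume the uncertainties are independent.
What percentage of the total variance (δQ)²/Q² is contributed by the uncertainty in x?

87.6%

(δQ/Q)² = (−½·δq/q)² + (1·δs/s)² + (3·δx/x)² + (−½·δw/w)² + (1·δc/c)²
  q term: (-0.5×0.102)² = 0.00262
  s term: (1×0.0461)² = 0.00212
  x term: (3×0.0898)² = 0.0725
  w term: (-0.5×0.0569)² = 0.000809
  c term: (1×0.0684)² = 0.00468
Total = 0.0828. Share from x = 0.0725/0.0828 = 0.876.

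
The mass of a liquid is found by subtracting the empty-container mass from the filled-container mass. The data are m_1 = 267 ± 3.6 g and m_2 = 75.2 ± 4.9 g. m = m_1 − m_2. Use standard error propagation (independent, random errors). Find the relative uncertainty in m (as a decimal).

0.0317

For a sum/difference, combine absolute errors in quadrature:
  (δm_1)² = 13.0;  (δm_2)² = 24.0
δm = √(37.0) = 6.08 g
m = 192 g, so δm/m = 6.08/192 = 0.0317.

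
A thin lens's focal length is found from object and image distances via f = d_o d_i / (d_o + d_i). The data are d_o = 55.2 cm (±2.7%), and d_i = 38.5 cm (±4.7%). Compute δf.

∂f/∂d_o = (d_i/(d_o+d_i))² = 0.169;  ∂f/∂d_i = (d_o/(d_o+d_i))² = 0.347
δf = √((∂f/∂d_o · δd_o)² + (∂f/∂d_i · δd_i)²) = √(0.0633 + 0.394) = 0.677 cm

0.677 cm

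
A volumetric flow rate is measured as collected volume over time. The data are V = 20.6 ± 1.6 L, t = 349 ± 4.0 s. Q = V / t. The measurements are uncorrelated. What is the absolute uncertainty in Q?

0.00463 L/s

Products/powers → add relative errors in quadrature, weighted by exponent:
  (1·δV/V)² = (1×0.0777)² = 0.00603;  (-1·δt/t)² = (-1×0.0115)² = 0.000131
δQ/Q = √(0.00616) = 0.0785
Q = 0.0590 L/s, so δQ = 0.0785 × 0.0590 = 0.00463 L/s.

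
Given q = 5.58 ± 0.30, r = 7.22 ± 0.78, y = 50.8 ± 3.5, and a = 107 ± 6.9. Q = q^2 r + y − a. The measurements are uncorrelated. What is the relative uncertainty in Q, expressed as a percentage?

20.8%

Let p = q^2·r = 225. δp/p = √((2·δq/q)² + (1·δr/r)²) = √(0.0116 + 0.0117) = 0.152, so δp = 34.3.
Q = p + y − a: δQ = √(δp² + δy² + δa²) = √(1170 + 12.2 + 47.6) = 35.1
Q = 169, so δQ/Q = 35.1/169 = 0.208.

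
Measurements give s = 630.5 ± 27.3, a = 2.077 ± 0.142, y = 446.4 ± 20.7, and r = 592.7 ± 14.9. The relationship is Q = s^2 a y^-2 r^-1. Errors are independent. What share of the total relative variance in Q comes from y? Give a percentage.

40.2%

(δQ/Q)² = (2·δs/s)² + (1·δa/a)² + (-2·δy/y)² + (-1·δr/r)²
  s term: (2×0.0433)² = 0.00750
  a term: (1×0.0684)² = 0.00467
  y term: (-2×0.0464)² = 0.00860
  r term: (-1×0.0251)² = 0.000632
Total = 0.0214. Share from y = 0.00860/0.0214 = 0.402.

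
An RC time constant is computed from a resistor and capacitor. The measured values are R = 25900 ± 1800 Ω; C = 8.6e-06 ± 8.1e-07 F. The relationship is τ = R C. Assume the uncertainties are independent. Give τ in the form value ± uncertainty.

Relative error in a monomial: (δτ/τ)² = Σ (nᵢ · δxᵢ/xᵢ)².
  (1·δR/R)² = (1×0.0695)² = 0.00483;  (1·δC/C)² = (1×0.0942)² = 0.00887
δτ/τ = √(0.0137) = 0.117
τ = 0.223 s, so δτ = 0.117 × 0.223 = 0.0261 s.

0.223 ± 0.0261 s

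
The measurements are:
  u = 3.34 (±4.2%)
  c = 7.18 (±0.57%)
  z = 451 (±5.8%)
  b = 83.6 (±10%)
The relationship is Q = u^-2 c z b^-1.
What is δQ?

Each factor contributes (exponent × relative error)² to (δQ/Q)²:
  (-2·δu/u)² = (-2×0.0420)² = 0.00706;  (1·δc/c)² = (1×0.00570)² = 3.25e-05;  (1·δz/z)² = (1×0.0580)² = 0.00336;  (-1·δb/b)² = (-1×0.100)² = 0.0100
δQ/Q = √(0.0205) = 0.143
Q = 3.47, so δQ = 0.143 × 3.47 = 0.497.

0.497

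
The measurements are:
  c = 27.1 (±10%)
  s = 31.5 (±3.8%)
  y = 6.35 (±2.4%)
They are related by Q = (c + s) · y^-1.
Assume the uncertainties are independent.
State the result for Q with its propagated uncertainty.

9.23 ± 0.516

Let u = c + s = 58.6. δu = √(δc² + δs²) = √(7.34 + 1.43) = 2.96, so δu/u = 0.0506.
Q is then a monomial in u, y:
δQ/Q = √((δu/u)² + (-1·δy/y)²) = √(0.00256 + 0.000576) = 0.0560
Q = 9.23, so δQ = 0.0560 × 9.23 = 0.516.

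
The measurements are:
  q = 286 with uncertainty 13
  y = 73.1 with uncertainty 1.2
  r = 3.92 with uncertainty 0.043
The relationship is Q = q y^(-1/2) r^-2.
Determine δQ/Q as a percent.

For a monomial Q ∝ q, y^(-1/2), r^-2, fractional errors add in quadrature:
  (1·δq/q)² = (1×0.0455)² = 0.00207;  (−½·δy/y)² = (-0.5×0.0164)² = 6.74e-05;  (-2·δr/r)² = (-2×0.0110)² = 0.000481
δQ/Q = √(0.00261) = 0.0511

5.11%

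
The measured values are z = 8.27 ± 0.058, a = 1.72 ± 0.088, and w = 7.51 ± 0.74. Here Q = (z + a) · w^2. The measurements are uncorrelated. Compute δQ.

Let u = z + a = 9.99. δu = √(δz² + δa²) = √(0.00336 + 0.00774) = 0.105, so δu/u = 0.0105.
Q is then a monomial in u, w:
δQ/Q = √((δu/u)² + (2·δw/w)²) = √(0.000111 + 0.0388) = 0.197
Q = 563, so δQ = 0.197 × 563 = 111.

111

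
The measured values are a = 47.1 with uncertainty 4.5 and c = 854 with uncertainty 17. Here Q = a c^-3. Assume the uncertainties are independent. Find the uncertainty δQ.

Each factor contributes (exponent × relative error)² to (δQ/Q)²:
  (1·δa/a)² = (1×0.0955)² = 0.00913;  (-3·δc/c)² = (-3×0.0199)² = 0.00357
δQ/Q = √(0.0127) = 0.113
Q = 7.56e-08, so δQ = 0.113 × 7.56e-08 = 8.52e-09.

8.52e-09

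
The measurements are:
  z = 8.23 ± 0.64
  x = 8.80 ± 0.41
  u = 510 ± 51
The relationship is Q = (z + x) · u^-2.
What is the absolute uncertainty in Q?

1.34e-05

Let w = z + x = 17.0. δw = √(δz² + δx²) = √(0.410 + 0.168) = 0.760, so δw/w = 0.0446.
Q is then a monomial in w, u:
δQ/Q = √((δw/w)² + (-2·δu/u)²) = √(0.00199 + 0.0400) = 0.205
Q = 6.55e-05, so δQ = 0.205 × 6.55e-05 = 1.34e-05.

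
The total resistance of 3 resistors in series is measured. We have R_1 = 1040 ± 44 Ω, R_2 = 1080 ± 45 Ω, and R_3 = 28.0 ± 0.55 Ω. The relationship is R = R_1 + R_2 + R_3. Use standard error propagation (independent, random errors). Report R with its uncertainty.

For a sum/difference, combine absolute errors in quadrature:
  (δR_1)² = 1940;  (δR_2)² = 2020;  (δR_3)² = 0.303
δR = √(3960) = 62.9 Ω
R = 2150 Ω.

2150 ± 62.9 Ω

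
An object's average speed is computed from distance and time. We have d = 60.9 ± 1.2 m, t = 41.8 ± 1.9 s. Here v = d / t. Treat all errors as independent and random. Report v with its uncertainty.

1.46 ± 0.0722 m/s

Products/powers → add relative errors in quadrature, weighted by exponent:
  (1·δd/d)² = (1×0.0197)² = 0.000388;  (-1·δt/t)² = (-1×0.0455)² = 0.00207
δv/v = √(0.00245) = 0.0495
v = 1.46 m/s, so δv = 0.0495 × 1.46 = 0.0722 m/s.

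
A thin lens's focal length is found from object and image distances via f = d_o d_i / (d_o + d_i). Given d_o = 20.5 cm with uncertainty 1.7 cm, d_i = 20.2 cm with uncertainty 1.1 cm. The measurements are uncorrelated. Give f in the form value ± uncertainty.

∂f/∂d_o = (d_i/(d_o+d_i))² = 0.246;  ∂f/∂d_i = (d_o/(d_o+d_i))² = 0.254
δf = √((∂f/∂d_o · δd_o)² + (∂f/∂d_i · δd_i)²) = √(0.175 + 0.0779) = 0.503 cm
f = 10.2 cm.

10.2 ± 0.503 cm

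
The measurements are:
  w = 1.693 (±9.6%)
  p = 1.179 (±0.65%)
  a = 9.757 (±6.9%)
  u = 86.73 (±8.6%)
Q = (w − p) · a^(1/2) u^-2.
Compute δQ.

Let h = w − p = 0.5140. δh = √(δw² + δp²) = √(0.0264 + 5.87e-05) = 0.163, so δh/h = 0.317.
Q is then a monomial in h, a, u:
δQ/Q = √((δh/h)² + (½·δa/a)² + (-2·δu/u)²) = √(0.100 + 0.00119 + 0.0296) = 0.362
Q = 0.0002134, so δQ = 0.362 × 0.0002134 = 7.72e-05.

7.72e-05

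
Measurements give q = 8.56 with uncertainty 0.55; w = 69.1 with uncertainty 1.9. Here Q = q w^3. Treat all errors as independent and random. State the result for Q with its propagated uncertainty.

(2.82 ± 0.295) × 10^6

Since Q is a product/quotient, work with relative uncertainties:
  (1·δq/q)² = (1×0.0643)² = 0.00413;  (3·δw/w)² = (3×0.0275)² = 0.00680
δQ/Q = √(0.0109) = 0.105
Q = 2.82e+06, so δQ = 0.105 × 2.82e+06 = 2.95e+05.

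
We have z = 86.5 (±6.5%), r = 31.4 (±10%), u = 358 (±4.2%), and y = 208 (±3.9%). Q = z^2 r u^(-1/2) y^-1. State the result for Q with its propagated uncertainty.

59.7 ± 10.1

Products/powers → add relative errors in quadrature, weighted by exponent:
  (2·δz/z)² = (2×0.0650)² = 0.0169;  (1·δr/r)² = (1×0.100)² = 0.0100;  (−½·δu/u)² = (-0.5×0.0420)² = 0.000441;  (-1·δy/y)² = (-1×0.0390)² = 0.00152
δQ/Q = √(0.0289) = 0.170
Q = 59.7, so δQ = 0.170 × 59.7 = 10.1.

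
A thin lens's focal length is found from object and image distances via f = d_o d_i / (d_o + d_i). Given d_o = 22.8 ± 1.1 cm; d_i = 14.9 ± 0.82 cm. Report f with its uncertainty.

9.01 ± 0.346 cm

∂f/∂d_o = (d_i/(d_o+d_i))² = 0.156;  ∂f/∂d_i = (d_o/(d_o+d_i))² = 0.366
δf = √((∂f/∂d_o · δd_o)² + (∂f/∂d_i · δd_i)²) = √(0.0295 + 0.0900) = 0.346 cm
f = 9.01 cm.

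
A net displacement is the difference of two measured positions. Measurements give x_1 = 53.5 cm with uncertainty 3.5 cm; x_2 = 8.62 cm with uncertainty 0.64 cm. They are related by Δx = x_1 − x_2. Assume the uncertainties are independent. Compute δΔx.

3.56 cm

Each term contributes (cᵢ δxᵢ)² to (δΔx)²:
  (δx_1)² = 12.2;  (δx_2)² = 0.410
δΔx = √(12.7) = 3.56 cm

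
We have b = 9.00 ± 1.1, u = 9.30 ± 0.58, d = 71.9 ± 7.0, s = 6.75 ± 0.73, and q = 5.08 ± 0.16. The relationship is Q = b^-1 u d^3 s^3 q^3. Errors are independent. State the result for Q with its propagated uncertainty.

Q is a product of powers, so relative uncertainties combine in quadrature:
  (-1·δb/b)² = (-1×0.122)² = 0.0149;  (1·δu/u)² = (1×0.0624)² = 0.00389;  (3·δd/d)² = (3×0.0974)² = 0.0853;  (3·δs/s)² = (3×0.108)² = 0.105;  (3·δq/q)² = (3×0.0315)² = 0.00893
δQ/Q = √(0.218) = 0.467
Q = 1.55e+10, so δQ = 0.467 × 1.55e+10 = 7.24e+09.

(1.55 ± 0.724) × 10^10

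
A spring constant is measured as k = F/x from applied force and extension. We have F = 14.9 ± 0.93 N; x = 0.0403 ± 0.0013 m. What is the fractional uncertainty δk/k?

Relative error in a monomial: (δk/k)² = Σ (nᵢ · δxᵢ/xᵢ)².
  (1·δF/F)² = (1×0.0624)² = 0.00390;  (-1·δx/x)² = (-1×0.0323)² = 0.00104
δk/k = √(0.00494) = 0.0703

0.0703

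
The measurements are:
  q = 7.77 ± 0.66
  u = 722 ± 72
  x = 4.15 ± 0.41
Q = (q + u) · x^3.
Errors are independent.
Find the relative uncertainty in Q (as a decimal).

0.312

Let w = q + u = 730. δw = √(δq² + δu²) = √(0.436 + 5180) = 72.0, so δw/w = 0.0987.
Q is then a monomial in w, x:
δQ/Q = √((δw/w)² + (3·δx/x)²) = √(0.00973 + 0.0878) = 0.312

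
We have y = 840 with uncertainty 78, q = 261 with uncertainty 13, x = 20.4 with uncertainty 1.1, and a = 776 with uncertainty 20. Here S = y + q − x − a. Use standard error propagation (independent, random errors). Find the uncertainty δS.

Absolute uncertainties add in quadrature for a linear combination:
  (δy)² = 6080;  (δq)² = 169;  (δx)² = 1.21;  (δa)² = 400
δS = √(6650) = 81.6

81.6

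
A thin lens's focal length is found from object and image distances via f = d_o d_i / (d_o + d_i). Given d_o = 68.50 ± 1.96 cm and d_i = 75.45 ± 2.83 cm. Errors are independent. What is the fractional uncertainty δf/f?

∂f/∂d_o = (d_i/(d_o+d_i))² = 0.275;  ∂f/∂d_i = (d_o/(d_o+d_i))² = 0.226
δf = √((∂f/∂d_o · δd_o)² + (∂f/∂d_i · δd_i)²) = √(0.290 + 0.411) = 0.837 cm
f = 35.90 cm, so δf/f = 0.837/35.90 = 0.0233.

0.0233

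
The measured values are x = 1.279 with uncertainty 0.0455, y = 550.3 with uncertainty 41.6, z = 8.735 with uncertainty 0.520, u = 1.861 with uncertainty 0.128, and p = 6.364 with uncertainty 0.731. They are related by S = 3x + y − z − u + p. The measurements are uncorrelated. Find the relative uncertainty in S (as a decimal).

0.0757

Each term contributes (cᵢ δxᵢ)² to (δS)²:
  (3·δx)² = 0.0186;  (δy)² = 1730;  (δz)² = 0.270;  (δu)² = 0.0164;  (δp)² = 0.534
δS = √(1730) = 41.6
S = 549.9, so δS/S = 41.6/549.9 = 0.0757.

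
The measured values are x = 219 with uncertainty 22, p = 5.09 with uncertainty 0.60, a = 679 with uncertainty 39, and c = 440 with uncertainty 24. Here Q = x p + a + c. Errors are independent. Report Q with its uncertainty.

2230 ± 179

Let w = x·p = 1110. δw/w = √((1·δx/x)² + (1·δp/p)²) = √(0.0101 + 0.0139) = 0.155, so δw = 173.
Q = w + a + c: δQ = √(δw² + δa² + δc²) = √(29800 + 1520 + 576) = 179
Q = 2230.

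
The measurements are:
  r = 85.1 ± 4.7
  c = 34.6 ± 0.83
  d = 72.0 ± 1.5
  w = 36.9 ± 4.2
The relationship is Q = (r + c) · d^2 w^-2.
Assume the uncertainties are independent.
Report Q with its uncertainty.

456 ± 107

Let u = r + c = 120. δu = √(δr² + δc²) = √(22.1 + 0.689) = 4.77, so δu/u = 0.0399.
Q is then a monomial in u, d, w:
δQ/Q = √((δu/u)² + (2·δd/d)² + (-2·δw/w)²) = √(0.00159 + 0.00174 + 0.0518) = 0.235
Q = 456, so δQ = 0.235 × 456 = 107.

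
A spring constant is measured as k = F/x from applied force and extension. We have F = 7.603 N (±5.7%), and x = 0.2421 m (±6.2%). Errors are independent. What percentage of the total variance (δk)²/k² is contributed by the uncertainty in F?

45.8%

(δk/k)² = (1·δF/F)² + (-1·δx/x)²
  F term: (1×0.0570)² = 0.00325
  x term: (-1×0.0620)² = 0.00384
Total = 0.00709. Share from F = 0.00325/0.00709 = 0.458.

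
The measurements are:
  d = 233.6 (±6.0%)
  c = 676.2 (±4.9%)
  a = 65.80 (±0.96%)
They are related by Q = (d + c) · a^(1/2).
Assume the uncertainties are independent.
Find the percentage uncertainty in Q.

Let u = d + c = 909.8. δu = √(δd² + δc²) = √(196 + 1100) = 36.0, so δu/u = 0.0395.
Q is then a monomial in u, a:
δQ/Q = √((δu/u)² + (½·δa/a)²) = √(0.00156 + 2.3e-05) = 0.0398

3.98%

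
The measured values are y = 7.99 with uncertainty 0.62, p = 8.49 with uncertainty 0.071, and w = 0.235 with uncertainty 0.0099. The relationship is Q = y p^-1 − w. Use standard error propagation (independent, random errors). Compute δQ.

Let h = y·p^-1 = 0.941. δh/h = √((1·δy/y)² + (-1·δp/p)²) = √(0.00602 + 6.99e-05) = 0.0780, so δh = 0.0734.
Q = h − w: δQ = √(δh² + δw²) = √(0.00539 + 9.8e-05) = 0.0741

0.0741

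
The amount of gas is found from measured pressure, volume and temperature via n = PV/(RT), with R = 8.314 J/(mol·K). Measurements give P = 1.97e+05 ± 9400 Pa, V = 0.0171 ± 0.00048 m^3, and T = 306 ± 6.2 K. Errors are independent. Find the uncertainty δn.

n is a product of powers, so relative uncertainties combine in quadrature:
  (1·δP/P)² = (1×0.0477)² = 0.00228;  (1·δV/V)² = (1×0.0281)² = 0.000788;  (-1·δT/T)² = (-1×0.0203)² = 0.000411
δn/n = √(0.00348) = 0.0590
n = 1.32 mol, so δn = 0.0590 × 1.32 = 0.0781 mol.

0.0781 mol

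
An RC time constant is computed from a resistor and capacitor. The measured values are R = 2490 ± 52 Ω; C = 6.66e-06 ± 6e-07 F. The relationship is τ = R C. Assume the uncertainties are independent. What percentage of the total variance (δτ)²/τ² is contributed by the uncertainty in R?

5.10%

(δτ/τ)² = (1·δR/R)² + (1·δC/C)²
  R term: (1×0.0209)² = 0.000436
  C term: (1×0.0901)² = 0.00812
Total = 0.00855. Share from R = 0.000436/0.00855 = 0.0510.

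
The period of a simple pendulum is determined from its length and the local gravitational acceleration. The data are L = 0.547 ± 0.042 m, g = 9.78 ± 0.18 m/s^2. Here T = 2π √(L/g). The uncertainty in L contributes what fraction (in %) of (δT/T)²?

(δT/T)² = (½·δL/L)² + (−½·δg/g)²
  L term: (0.5×0.0768)² = 0.00147
  g term: (-0.5×0.0184)² = 8.47e-05
Total = 0.00156. Share from L = 0.00147/0.00156 = 0.946.

94.6%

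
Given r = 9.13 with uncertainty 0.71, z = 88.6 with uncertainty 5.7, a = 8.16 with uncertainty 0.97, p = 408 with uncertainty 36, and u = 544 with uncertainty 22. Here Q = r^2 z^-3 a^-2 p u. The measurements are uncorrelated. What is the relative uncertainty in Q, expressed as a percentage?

Since Q is a product/quotient, work with relative uncertainties:
  (2·δr/r)² = (2×0.0778)² = 0.0242;  (-3·δz/z)² = (-3×0.0643)² = 0.0372;  (-2·δa/a)² = (-2×0.119)² = 0.0565;  (1·δp/p)² = (1×0.0882)² = 0.00779;  (1·δu/u)² = (1×0.0404)² = 0.00164
δQ/Q = √(0.127) = 0.357

35.7%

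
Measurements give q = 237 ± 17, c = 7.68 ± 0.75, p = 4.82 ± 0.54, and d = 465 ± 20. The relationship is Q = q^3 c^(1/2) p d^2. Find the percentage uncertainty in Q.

Since Q is a product/quotient, work with relative uncertainties:
  (3·δq/q)² = (3×0.0717)² = 0.0463;  (½·δc/c)² = (0.5×0.0977)² = 0.00238;  (1·δp/p)² = (1×0.112)² = 0.0126;  (2·δd/d)² = (2×0.0430)² = 0.00740
δQ/Q = √(0.0686) = 0.262

26.2%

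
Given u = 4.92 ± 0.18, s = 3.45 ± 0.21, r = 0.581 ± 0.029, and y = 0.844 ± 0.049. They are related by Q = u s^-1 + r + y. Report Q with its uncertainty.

Let p = u·s^-1 = 1.43. δp/p = √((1·δu/u)² + (-1·δs/s)²) = √(0.00134 + 0.00371) = 0.0710, so δp = 0.101.
Q = p + r + y: δQ = √(δp² + δr² + δy²) = √(0.0103 + 0.000841 + 0.00240) = 0.116
Q = 2.85.

2.85 ± 0.116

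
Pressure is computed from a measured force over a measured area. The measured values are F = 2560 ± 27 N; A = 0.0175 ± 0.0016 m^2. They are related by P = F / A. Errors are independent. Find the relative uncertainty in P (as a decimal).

Products/powers → add relative errors in quadrature, weighted by exponent:
  (1·δF/F)² = (1×0.0105)² = 0.000111;  (-1·δA/A)² = (-1×0.0914)² = 0.00836
δP/P = √(0.00847) = 0.0920

0.0920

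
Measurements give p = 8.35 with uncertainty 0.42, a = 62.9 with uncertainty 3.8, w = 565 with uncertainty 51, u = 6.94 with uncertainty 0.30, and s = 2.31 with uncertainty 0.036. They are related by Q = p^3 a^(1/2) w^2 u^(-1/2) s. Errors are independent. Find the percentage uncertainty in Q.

Products/powers → add relative errors in quadrature, weighted by exponent:
  (3·δp/p)² = (3×0.0503)² = 0.0228;  (½·δa/a)² = (0.5×0.0604)² = 0.000912;  (2·δw/w)² = (2×0.0903)² = 0.0326;  (−½·δu/u)² = (-0.5×0.0432)² = 0.000467;  (1·δs/s)² = (1×0.0156)² = 0.000243
δQ/Q = √(0.0570) = 0.239

23.9%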